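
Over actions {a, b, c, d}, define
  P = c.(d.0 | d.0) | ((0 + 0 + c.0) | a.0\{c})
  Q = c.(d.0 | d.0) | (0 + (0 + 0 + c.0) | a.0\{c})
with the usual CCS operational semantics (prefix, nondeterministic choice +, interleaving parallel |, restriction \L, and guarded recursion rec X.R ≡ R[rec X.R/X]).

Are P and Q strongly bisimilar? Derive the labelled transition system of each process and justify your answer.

P's transition system — 20 states:
  s0 = c.(d.0 | d.0) | ((0 + 0 + c.0) | a.0\{c}) has moves =a=> s1, =c=> s2, =c=> s3
  s1 = c.(d.0 | d.0) | ((0 + 0 + c.0) | 0\{c}) has moves =c=> s4, =c=> s5
  s2 = c.(d.0 | d.0) | (0 | a.0\{c}) has moves =a=> s4, =c=> s6
  s3 = d.0 | d.0 | ((0 + 0 + c.0) | a.0\{c}) has moves =a=> s5, =c=> s6, =d=> s7, =d=> s8
  s4 = c.(d.0 | d.0) | (0 | 0\{c}) has moves =c=> s9
  s5 = d.0 | d.0 | ((0 + 0 + c.0) | 0\{c}) has moves =c=> s9, =d=> s10, =d=> s11
  s6 = d.0 | d.0 | (0 | a.0\{c}) has moves =a=> s9, =d=> s12, =d=> s13
  s7 = 0 | d.0 | ((0 + 0 + c.0) | a.0\{c}) has moves =a=> s10, =c=> s12, =d=> s14
  s8 = d.0 | 0 | ((0 + 0 + c.0) | a.0\{c}) has moves =a=> s11, =c=> s13, =d=> s14
  s9 = d.0 | d.0 | (0 | 0\{c}) has moves =d=> s15, =d=> s16
  s10 = 0 | d.0 | ((0 + 0 + c.0) | 0\{c}) has moves =c=> s15, =d=> s17
  s11 = d.0 | 0 | ((0 + 0 + c.0) | 0\{c}) has moves =c=> s16, =d=> s17
  s12 = 0 | d.0 | (0 | a.0\{c}) has moves =a=> s15, =d=> s18
  s13 = d.0 | 0 | (0 | a.0\{c}) has moves =a=> s16, =d=> s18
  s14 = 0 | 0 | ((0 + 0 + c.0) | a.0\{c}) has moves =a=> s17, =c=> s18
  s15 = 0 | d.0 | (0 | 0\{c}) has moves =d=> s19
  s16 = d.0 | 0 | (0 | 0\{c}) has moves =d=> s19
  s17 = 0 | 0 | ((0 + 0 + c.0) | 0\{c}) has moves =c=> s19
  s18 = 0 | 0 | (0 | a.0\{c}) has moves =a=> s19
  s19 = 0 | 0 | (0 | 0\{c}) has moves ·
Q's transition system — 20 states:
  t0 = c.(d.0 | d.0) | (0 + (0 + 0 + c.0) | a.0\{c}) has moves =a=> t1, =c=> t2, =c=> t3
  t1 = c.(d.0 | d.0) | ((0 + 0 + c.0) | 0\{c}) has moves =c=> t4, =c=> t5
  t2 = c.(d.0 | d.0) | (0 | a.0\{c}) has moves =a=> t4, =c=> t6
  t3 = d.0 | d.0 | (0 + (0 + 0 + c.0) | a.0\{c}) has moves =a=> t5, =c=> t6, =d=> t7, =d=> t8
  t4 = c.(d.0 | d.0) | (0 | 0\{c}) has moves =c=> t9
  t5 = d.0 | d.0 | ((0 + 0 + c.0) | 0\{c}) has moves =c=> t9, =d=> t10, =d=> t11
  t6 = d.0 | d.0 | (0 | a.0\{c}) has moves =a=> t9, =d=> t12, =d=> t13
  t7 = 0 | d.0 | (0 + (0 + 0 + c.0) | a.0\{c}) has moves =a=> t10, =c=> t12, =d=> t14
  t8 = d.0 | 0 | (0 + (0 + 0 + c.0) | a.0\{c}) has moves =a=> t11, =c=> t13, =d=> t14
  t9 = d.0 | d.0 | (0 | 0\{c}) has moves =d=> t15, =d=> t16
  t10 = 0 | d.0 | ((0 + 0 + c.0) | 0\{c}) has moves =c=> t15, =d=> t17
  t11 = d.0 | 0 | ((0 + 0 + c.0) | 0\{c}) has moves =c=> t16, =d=> t17
  t12 = 0 | d.0 | (0 | a.0\{c}) has moves =a=> t15, =d=> t18
  t13 = d.0 | 0 | (0 | a.0\{c}) has moves =a=> t16, =d=> t18
  t14 = 0 | 0 | (0 + (0 + 0 + c.0) | a.0\{c}) has moves =a=> t17, =c=> t18
  t15 = 0 | d.0 | (0 | 0\{c}) has moves =d=> t19
  t16 = d.0 | 0 | (0 | 0\{c}) has moves =d=> t19
  t17 = 0 | 0 | ((0 + 0 + c.0) | 0\{c}) has moves =c=> t19
  t18 = 0 | 0 | (0 | a.0\{c}) has moves =a=> t19
  t19 = 0 | 0 | (0 | 0\{c}) has moves ·
Bisimilarity quotient blocks:
  B0 = {s0, t0}
  B1 = {s1, t1}
  B2 = {s5, t5}
  B3 = {s10, s11, t10, t11}
  B4 = {s17, t17}
  B5 = {s19, t19}
  B6 = {s15, s16, t15, t16}
  B7 = {s9, t9}
  B8 = {s4, t4}
  B9 = {s3, t3}
  B10 = {s7, s8, t7, t8}
  B11 = {s14, t14}
  B12 = {s18, t18}
  B13 = {s12, s13, t12, t13}
  B14 = {s6, t6}
  B15 = {s2, t2}
s0 ∈ B0, t0 ∈ B0 → same block

YES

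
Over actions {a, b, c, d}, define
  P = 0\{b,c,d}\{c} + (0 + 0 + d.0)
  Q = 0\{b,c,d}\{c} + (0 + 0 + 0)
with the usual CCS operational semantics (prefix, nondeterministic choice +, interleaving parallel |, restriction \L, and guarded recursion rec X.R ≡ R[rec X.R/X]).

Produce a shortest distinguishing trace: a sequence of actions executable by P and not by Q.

P's transition system — 2 states:
  p0 = 0\{b,c,d}\{c} + (0 + 0 + d.0) → -d-> p1
  p1 = 0 → ·
Q's transition system — 1 states:
  q0 = 0\{b,c,d}\{c} + (0 + 0 + 0) → ·
Run σ = ⟨d⟩ on P: start {p0}
  [1] d ⇒ {p1}
  ✓ P
Run σ = ⟨d⟩ on Q: start {q0}
  [1] d ⇒ no successor for Q

d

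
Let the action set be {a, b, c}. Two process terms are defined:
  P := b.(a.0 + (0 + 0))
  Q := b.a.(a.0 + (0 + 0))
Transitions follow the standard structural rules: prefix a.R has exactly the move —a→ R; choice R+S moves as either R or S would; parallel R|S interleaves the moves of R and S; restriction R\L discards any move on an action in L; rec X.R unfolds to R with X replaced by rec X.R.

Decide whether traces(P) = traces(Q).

trace-distinct — witness ⟨baa⟩

P's transition system — 3 states:
  p0 = b.(a.0 + (0 + 0)) :: --b--▸ p1
  p1 = a.0 + (0 + 0) :: --a--▸ p2
  p2 = 0 :: (no moves)
Q's transition system — 4 states:
  q0 = b.a.(a.0 + (0 + 0)) :: --b--▸ q1
  q1 = a.(a.0 + (0 + 0)) :: --a--▸ q2
  q2 = a.0 + (0 + 0) :: --a--▸ q3
  q3 = 0 :: (no moves)
Trace ⟨baa⟩ through Q, begin at {q0}:
  after b @ step 1: {q1}
  after a @ step 2: {q2}
  after a @ step 3: {q3}
  — Q admits the full trace.
Trace ⟨baa⟩ through P, begin at {p0}:
  after b @ step 1: {p1}
  after a @ step 2: {p2}
  after a @ step 3: no successor for P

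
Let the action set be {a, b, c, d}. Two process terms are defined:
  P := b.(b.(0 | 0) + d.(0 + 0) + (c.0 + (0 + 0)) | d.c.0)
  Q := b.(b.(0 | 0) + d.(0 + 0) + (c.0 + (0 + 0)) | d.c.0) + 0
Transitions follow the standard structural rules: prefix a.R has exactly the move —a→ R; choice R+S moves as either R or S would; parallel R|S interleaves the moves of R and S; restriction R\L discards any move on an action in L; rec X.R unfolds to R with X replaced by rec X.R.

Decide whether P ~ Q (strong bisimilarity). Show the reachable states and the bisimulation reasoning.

LTS(P): 8 reachable states
  s0 = b.(b.(0 | 0) + d.(0 + 0) + (c.0 + (0 + 0)) | d.c.0) → -b-> s1
  s1 = b.(0 | 0) + d.(0 + 0) + (c.0 + (0 + 0)) | d.c.0 → -b-> s2, -c-> s3, -d-> s4, -d-> s5
  s2 = 0 | 0 → ∅
  s3 = 0 | d.c.0 → -d-> s6
  s4 = (c.0 + (0 + 0)) | c.0 → -c-> s6, -c-> s7
  s5 = 0 + 0 → ∅
  s6 = 0 | c.0 → -c-> s2
  s7 = (c.0 + (0 + 0)) | 0 → -c-> s2
LTS(Q): 8 reachable states
  t0 = b.(b.(0 | 0) + d.(0 + 0) + (c.0 + (0 + 0)) | d.c.0) + 0 → -b-> t1
  t1 = b.(0 | 0) + d.(0 + 0) + (c.0 + (0 + 0)) | d.c.0 → -b-> t2, -c-> t3, -d-> t4, -d-> t5
  t2 = 0 | 0 → ∅
  t3 = 0 | d.c.0 → -d-> t6
  t4 = (c.0 + (0 + 0)) | c.0 → -c-> t6, -c-> t7
  t5 = 0 + 0 → ∅
  t6 = 0 | c.0 → -c-> t2
  t7 = (c.0 + (0 + 0)) | 0 → -c-> t2
Coarsest stable partition (strong bisimilarity classes):
  B0 = {s0, t0}
  B1 = {s1, t1}
  B2 = {s3, t3}
  B3 = {s6, s7, t6, t7}
  B4 = {s2, s5, t2, t5}
  B5 = {s4, t4}
s0 ∈ B0, t0 ∈ B0 → same block

bisimilar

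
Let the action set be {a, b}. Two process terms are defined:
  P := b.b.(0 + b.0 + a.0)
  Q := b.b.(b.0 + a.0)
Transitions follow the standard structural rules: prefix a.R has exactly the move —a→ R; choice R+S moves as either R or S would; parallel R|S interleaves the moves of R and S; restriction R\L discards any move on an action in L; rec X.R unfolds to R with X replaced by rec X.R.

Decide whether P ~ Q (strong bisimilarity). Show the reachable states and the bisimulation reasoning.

Reachable graph of P (4 states):
  s0 = b.b.(0 + b.0 + a.0) has moves --b--▸ s1
  s1 = b.(0 + b.0 + a.0) has moves --b--▸ s2
  s2 = 0 + b.0 + a.0 has moves --a--▸ s3, --b--▸ s3
  s3 = 0 has moves deadlocked
Reachable graph of Q (4 states):
  t0 = b.b.(b.0 + a.0) has moves --b--▸ t1
  t1 = b.(b.0 + a.0) has moves --b--▸ t2
  t2 = b.0 + a.0 has moves --a--▸ t3, --b--▸ t3
  t3 = 0 has moves deadlocked
Bisimilarity quotient blocks:
  B0 = {s0, t0}
  B1 = {s1, t1}
  B2 = {s2, t2}
  B3 = {s3, t3}
s0 ∈ B0, t0 ∈ B0 → same block

bisimilar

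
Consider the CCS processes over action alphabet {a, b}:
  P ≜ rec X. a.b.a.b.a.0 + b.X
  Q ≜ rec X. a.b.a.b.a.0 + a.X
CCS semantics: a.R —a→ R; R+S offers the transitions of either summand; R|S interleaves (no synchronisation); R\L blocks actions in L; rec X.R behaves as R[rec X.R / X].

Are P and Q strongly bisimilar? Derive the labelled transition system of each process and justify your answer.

Reachable graph of P (6 states):
  s0 = rec X. a.b.a.b.a.0 + b.X has moves =a=> s1, =b=> s0
  s1 = b.a.b.a.0 has moves =b=> s2
  s2 = a.b.a.0 has moves =a=> s3
  s3 = b.a.0 has moves =b=> s4
  s4 = a.0 has moves =a=> s5
  s5 = 0 has moves ∅
Reachable graph of Q (6 states):
  t0 = rec X. a.b.a.b.a.0 + a.X has moves =a=> t0, =a=> t1
  t1 = b.a.b.a.0 has moves =b=> t2
  t2 = a.b.a.0 has moves =a=> t3
  t3 = b.a.0 has moves =b=> t4
  t4 = a.0 has moves =a=> t5
  t5 = 0 has moves ∅
Coarsest stable partition (strong bisimilarity classes):
  B0 = {s0}
  B1 = {s1, t1}
  B2 = {s2, t2}
  B3 = {s3, t3}
  B4 = {s4, t4}
  B5 = {s5, t5}
  B6 = {t0}
s0 ∈ B0, t0 ∈ B6 → different blocks

not bisimilar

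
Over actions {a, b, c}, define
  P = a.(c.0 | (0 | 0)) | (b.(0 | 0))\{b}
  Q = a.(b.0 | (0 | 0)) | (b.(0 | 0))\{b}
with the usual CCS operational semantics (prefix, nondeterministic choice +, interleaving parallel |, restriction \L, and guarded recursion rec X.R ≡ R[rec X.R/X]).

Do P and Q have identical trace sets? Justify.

P's transition system — 3 states:
  p0 = a.(c.0 | (0 | 0)) | (b.(0 | 0))\{b} ⊢ =a=> p1
  p1 = c.0 | (0 | 0) | (b.(0 | 0))\{b} ⊢ =c=> p2
  p2 = 0 | (0 | 0) | (b.(0 | 0))\{b} ⊢ ·
Q's transition system — 3 states:
  q0 = a.(b.0 | (0 | 0)) | (b.(0 | 0))\{b} ⊢ =a=> q1
  q1 = b.0 | (0 | 0) | (b.(0 | 0))\{b} ⊢ =b=> q2
  q2 = 0 | (0 | 0) | (b.(0 | 0))\{b} ⊢ ·
Run σ = ⟨ac⟩ on P: start {p0}
  after a @ step 1: {p1}
  after c @ step 2: {p2}
  ✓ P
Run σ = ⟨ac⟩ on Q: start {q0}
  after a @ step 1: {q1}
  after c @ step 2: no successor for Q

trace-distinct — witness ⟨ac⟩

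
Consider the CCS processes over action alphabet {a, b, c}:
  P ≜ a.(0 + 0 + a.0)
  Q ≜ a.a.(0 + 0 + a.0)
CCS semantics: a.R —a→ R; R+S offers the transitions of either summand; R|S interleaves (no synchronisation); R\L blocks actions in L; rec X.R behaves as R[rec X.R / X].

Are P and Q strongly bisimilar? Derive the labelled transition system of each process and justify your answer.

NO

Reachable graph of P (3 states):
  s0 = a.(0 + 0 + a.0) has moves --a--▸ s1
  s1 = 0 + 0 + a.0 has moves --a--▸ s2
  s2 = 0 has moves (no moves)
Reachable graph of Q (4 states):
  t0 = a.a.(0 + 0 + a.0) has moves --a--▸ t1
  t1 = a.(0 + 0 + a.0) has moves --a--▸ t2
  t2 = 0 + 0 + a.0 has moves --a--▸ t3
  t3 = 0 has moves (no moves)
Partition-refinement fixed point:
  B0 = {s0, t1}
  B1 = {s1, t2}
  B2 = {s2, t3}
  B3 = {t0}
s0 ∈ B0, t0 ∈ B3 → different blocks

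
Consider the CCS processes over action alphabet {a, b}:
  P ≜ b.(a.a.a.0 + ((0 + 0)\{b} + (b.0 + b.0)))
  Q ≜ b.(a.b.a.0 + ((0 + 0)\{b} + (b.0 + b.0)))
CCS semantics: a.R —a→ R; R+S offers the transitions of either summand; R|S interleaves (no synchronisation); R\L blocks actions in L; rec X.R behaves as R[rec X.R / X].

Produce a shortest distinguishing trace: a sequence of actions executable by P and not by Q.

LTS(P): 5 reachable states
  s0 = b.(a.a.a.0 + ((0 + 0)\{b} + (b.0 + b.0))) → =b=> s1
  s1 = a.a.a.0 + ((0 + 0)\{b} + (b.0 + b.0)) → =a=> s2, =b=> s3
  s2 = a.a.0 → =a=> s4
  s3 = 0 → ∅
  s4 = a.0 → =a=> s3
LTS(Q): 5 reachable states
  t0 = b.(a.b.a.0 + ((0 + 0)\{b} + (b.0 + b.0))) → =b=> t1
  t1 = a.b.a.0 + ((0 + 0)\{b} + (b.0 + b.0)) → =a=> t2, =b=> t3
  t2 = b.a.0 → =b=> t4
  t3 = 0 → ∅
  t4 = a.0 → =a=> t3
Executing baa from P (initial set {s0}):
  [1] b ⇒ {s1}
  [2] a ⇒ {s2}
  [3] a ⇒ {s4}
  ✓ P
Executing baa from Q (initial set {t0}):
  [1] b ⇒ {t1}
  [2] a ⇒ {t2}
  [3] a ⇒ ∅ (Q stuck)

baa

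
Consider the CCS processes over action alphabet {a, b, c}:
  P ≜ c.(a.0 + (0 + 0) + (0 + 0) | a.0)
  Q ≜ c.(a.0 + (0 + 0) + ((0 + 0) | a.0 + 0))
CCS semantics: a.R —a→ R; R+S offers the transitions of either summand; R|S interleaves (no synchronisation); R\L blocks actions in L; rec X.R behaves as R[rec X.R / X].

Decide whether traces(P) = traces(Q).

LTS(P): 4 reachable states
  p0 = c.(a.0 + (0 + 0) + (0 + 0) | a.0) :: ··c··> p1
  p1 = a.0 + (0 + 0) + (0 + 0) | a.0 :: ··a··> p2, ··a··> p3
  p2 = (0 + 0) | 0 :: stopped
  p3 = 0 :: stopped
LTS(Q): 4 reachable states
  q0 = c.(a.0 + (0 + 0) + ((0 + 0) | a.0 + 0)) :: ··c··> q1
  q1 = a.0 + (0 + 0) + ((0 + 0) | a.0 + 0) :: ··a··> q2, ··a··> q3
  q2 = (0 + 0) | 0 :: stopped
  q3 = 0 :: stopped
Partition-refinement fixed point:
  B0 = {p0, q0}
  B1 = {p1, q1}
  B2 = {p2, p3, q2, q3}
p0 ∈ B0, q0 ∈ B0 → same block
Bisimilar ⇒ trace-equivalent.

trace-equivalent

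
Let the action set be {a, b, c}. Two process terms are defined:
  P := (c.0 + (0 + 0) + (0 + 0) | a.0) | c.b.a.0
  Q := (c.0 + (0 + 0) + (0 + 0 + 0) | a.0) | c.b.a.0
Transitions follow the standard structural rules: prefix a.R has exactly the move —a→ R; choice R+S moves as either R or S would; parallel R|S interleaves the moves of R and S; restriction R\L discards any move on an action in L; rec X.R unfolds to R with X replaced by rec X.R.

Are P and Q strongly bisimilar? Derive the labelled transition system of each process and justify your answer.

P ~ Q

Reachable graph of P (12 states):
  s0 = (c.0 + (0 + 0) + (0 + 0) | a.0) | c.b.a.0 :: -a-> s1, -c-> s2, -c-> s3
  s1 = (0 + 0) | 0 | c.b.a.0 :: -c-> s4
  s2 = (c.0 + (0 + 0) + (0 + 0) | a.0) | b.a.0 :: -a-> s4, -b-> s5, -c-> s6
  s3 = 0 | c.b.a.0 :: -c-> s6
  s4 = (0 + 0) | 0 | b.a.0 :: -b-> s7
  s5 = (c.0 + (0 + 0) + (0 + 0) | a.0) | a.0 :: -a-> s7, -a-> s8, -c-> s9
  s6 = 0 | b.a.0 :: -b-> s9
  s7 = (0 + 0) | 0 | a.0 :: -a-> s10
  s8 = (c.0 + (0 + 0) + (0 + 0) | a.0) | 0 :: -a-> s10, -c-> s11
  s9 = 0 | a.0 :: -a-> s11
  s10 = (0 + 0) | 0 | 0 :: ∅
  s11 = 0 | 0 :: ∅
Reachable graph of Q (12 states):
  t0 = (c.0 + (0 + 0) + (0 + 0 + 0) | a.0) | c.b.a.0 :: -a-> t1, -c-> t2, -c-> t3
  t1 = (0 + 0 + 0) | 0 | c.b.a.0 :: -c-> t4
  t2 = (c.0 + (0 + 0) + (0 + 0 + 0) | a.0) | b.a.0 :: -a-> t4, -b-> t5, -c-> t6
  t3 = 0 | c.b.a.0 :: -c-> t6
  t4 = (0 + 0 + 0) | 0 | b.a.0 :: -b-> t7
  t5 = (c.0 + (0 + 0) + (0 + 0 + 0) | a.0) | a.0 :: -a-> t7, -a-> t8, -c-> t9
  t6 = 0 | b.a.0 :: -b-> t9
  t7 = (0 + 0 + 0) | 0 | a.0 :: -a-> t10
  t8 = (c.0 + (0 + 0) + (0 + 0 + 0) | a.0) | 0 :: -a-> t10, -c-> t11
  t9 = 0 | a.0 :: -a-> t11
  t10 = (0 + 0 + 0) | 0 | 0 :: ∅
  t11 = 0 | 0 :: ∅
Partition-refinement fixed point:
  B0 = {s0, t0}
  B1 = {s1, s3, t1, t3}
  B2 = {s4, s6, t4, t6}
  B3 = {s7, s9, t7, t9}
  B4 = {s10, s11, t10, t11}
  B5 = {s2, t2}
  B6 = {s5, t5}
  B7 = {s8, t8}
s0 ∈ B0, t0 ∈ B0 → same block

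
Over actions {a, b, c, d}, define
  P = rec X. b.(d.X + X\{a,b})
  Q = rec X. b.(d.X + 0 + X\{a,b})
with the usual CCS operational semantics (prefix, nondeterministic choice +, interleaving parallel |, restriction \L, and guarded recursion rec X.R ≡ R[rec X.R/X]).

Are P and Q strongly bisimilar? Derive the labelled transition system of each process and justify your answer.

Reachable graph of P (2 states):
  m0 = rec X. b.(d.X + X\{a,b}) ⊢ —b→ m1
  m1 = d.(rec X. b.(d.X + X\{a,b})) + (rec X. b.(d.X + X\{a,b}))\{a,b} ⊢ —d→ m0
Reachable graph of Q (2 states):
  n0 = rec X. b.(d.X + 0 + X\{a,b}) ⊢ —b→ n1
  n1 = d.(rec X. b.(d.X + 0 + X\{a,b})) + 0 + (rec X. b.(d.X + 0 + X\{a,b}))\{a,b} ⊢ —d→ n0
Partition-refinement fixed point:
  B0 = {m0, n0}
  B1 = {m1, n1}
m0 ∈ B0, n0 ∈ B0 → same block

P ~ Q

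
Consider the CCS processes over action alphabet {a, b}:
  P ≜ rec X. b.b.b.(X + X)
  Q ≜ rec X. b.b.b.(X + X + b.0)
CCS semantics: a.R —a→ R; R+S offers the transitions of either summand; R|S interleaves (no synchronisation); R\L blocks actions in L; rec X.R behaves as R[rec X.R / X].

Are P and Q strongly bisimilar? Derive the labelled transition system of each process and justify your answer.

Reachable graph of P (4 states):
  p0 = rec X. b.b.b.(X + X) → --b--▸ p1
  p1 = b.b.((rec X. b.b.b.(X + X)) + (rec X. b.b.b.(X + X))) → --b--▸ p2
  p2 = b.((rec X. b.b.b.(X + X)) + (rec X. b.b.b.(X + X))) → --b--▸ p3
  p3 = (rec X. b.b.b.(X + X)) + (rec X. b.b.b.(X + X)) → --b--▸ p1
Reachable graph of Q (5 states):
  q0 = rec X. b.b.b.(X + X + b.0) → --b--▸ q1
  q1 = b.b.((rec X. b.b.b.(X + X + b.0)) + (rec X. b.b.b.(X + X + b.0)) + b.0) → --b--▸ q2
  q2 = b.((rec X. b.b.b.(X + X + b.0)) + (rec X. b.b.b.(X + X + b.0)) + b.0) → --b--▸ q3
  q3 = (rec X. b.b.b.(X + X + b.0)) + (rec X. b.b.b.(X + X + b.0)) + b.0 → --b--▸ q1, --b--▸ q4
  q4 = 0 → stopped
Bisimilarity quotient blocks:
  B0 = {p0, p1, p2, p3}
  B1 = {q0}
  B2 = {q1}
  B3 = {q2}
  B4 = {q3}
  B5 = {q4}
p0 ∈ B0, q0 ∈ B1 → different blocks

P ≁ Q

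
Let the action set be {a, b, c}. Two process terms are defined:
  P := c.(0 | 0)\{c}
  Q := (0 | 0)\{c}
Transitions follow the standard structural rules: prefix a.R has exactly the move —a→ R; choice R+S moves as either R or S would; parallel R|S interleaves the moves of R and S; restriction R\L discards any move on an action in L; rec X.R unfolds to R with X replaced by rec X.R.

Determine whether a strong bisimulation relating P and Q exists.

not bisimilar

Reachable graph of P (2 states):
  s0 = c.(0 | 0)\{c} has moves =c=> s1
  s1 = (0 | 0)\{c} has moves deadlocked
Reachable graph of Q (1 states):
  t0 = (0 | 0)\{c} has moves deadlocked
Partition-refinement fixed point:
  B0 = {s0}
  B1 = {s1, t0}
s0 ∈ B0, t0 ∈ B1 → different blocks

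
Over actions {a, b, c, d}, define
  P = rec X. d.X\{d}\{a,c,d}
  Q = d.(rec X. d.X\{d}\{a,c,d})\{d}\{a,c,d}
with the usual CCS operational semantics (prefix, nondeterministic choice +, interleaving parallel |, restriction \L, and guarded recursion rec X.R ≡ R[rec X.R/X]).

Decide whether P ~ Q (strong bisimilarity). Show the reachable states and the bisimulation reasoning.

LTS(P): 2 reachable states
  s0 = rec X. d.X\{d}\{a,c,d} ⊢ —d→ s1
  s1 = (rec X. d.X\{d}\{a,c,d})\{d}\{a,c,d} ⊢ deadlocked
LTS(Q): 2 reachable states
  t0 = d.(rec X. d.X\{d}\{a,c,d})\{d}\{a,c,d} ⊢ —d→ t1
  t1 = (rec X. d.X\{d}\{a,c,d})\{d}\{a,c,d} ⊢ deadlocked
Coarsest stable partition (strong bisimilarity classes):
  B0 = {s0, t0}
  B1 = {s1, t1}
s0 ∈ B0, t0 ∈ B0 → same block

bisimilar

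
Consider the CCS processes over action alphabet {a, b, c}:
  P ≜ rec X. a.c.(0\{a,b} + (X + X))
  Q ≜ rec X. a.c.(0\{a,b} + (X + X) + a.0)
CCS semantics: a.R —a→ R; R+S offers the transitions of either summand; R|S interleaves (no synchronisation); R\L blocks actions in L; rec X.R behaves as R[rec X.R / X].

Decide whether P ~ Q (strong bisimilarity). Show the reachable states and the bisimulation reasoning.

not bisimilar

LTS(P): 3 reachable states
  s0 = rec X. a.c.(0\{a,b} + (X + X)) :: —a→ s1
  s1 = c.(0\{a,b} + ((rec X. a.c.(0\{a,b} + (X + X))) + (rec X. a.c.(0\{a,b} + (X + X))))) :: —c→ s2
  s2 = 0\{a,b} + ((rec X. a.c.(0\{a,b} + (X + X))) + (rec X. a.c.(0\{a,b} + (X + X)))) :: —a→ s1
LTS(Q): 4 reachable states
  t0 = rec X. a.c.(0\{a,b} + (X + X) + a.0) :: —a→ t1
  t1 = c.(0\{a,b} + ((rec X. a.c.(0\{a,b} + (X + X) + a.0)) + (rec X. a.c.(0\{a,b} + (X + X) + a.0))) + a.0) :: —c→ t2
  t2 = 0\{a,b} + ((rec X. a.c.(0\{a,b} + (X + X) + a.0)) + (rec X. a.c.(0\{a,b} + (X + X) + a.0))) + a.0 :: —a→ t1, —a→ t3
  t3 = 0 :: deadlocked
Bisimilarity quotient blocks:
  B0 = {s0, s2}
  B1 = {s1}
  B2 = {t0}
  B3 = {t1}
  B4 = {t2}
  B5 = {t3}
s0 ∈ B0, t0 ∈ B2 → different blocks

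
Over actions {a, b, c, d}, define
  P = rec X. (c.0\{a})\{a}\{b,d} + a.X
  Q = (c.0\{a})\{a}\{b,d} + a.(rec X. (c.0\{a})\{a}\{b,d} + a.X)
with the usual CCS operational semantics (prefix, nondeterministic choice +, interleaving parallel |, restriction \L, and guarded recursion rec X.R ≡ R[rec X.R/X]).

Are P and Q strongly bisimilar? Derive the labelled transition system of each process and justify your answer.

Reachable graph of P (2 states):
  u0 = rec X. (c.0\{a})\{a}\{b,d} + a.X → —a→ u0, —c→ u1
  u1 = 0\{a}\{a}\{b,d} → (no moves)
Reachable graph of Q (3 states):
  v0 = (c.0\{a})\{a}\{b,d} + a.(rec X. (c.0\{a})\{a}\{b,d} + a.X) → —a→ v1, —c→ v2
  v1 = rec X. (c.0\{a})\{a}\{b,d} + a.X → —a→ v1, —c→ v2
  v2 = 0\{a}\{a}\{b,d} → (no moves)
Partition-refinement fixed point:
  B0 = {u0, v0, v1}
  B1 = {u1, v2}
u0 ∈ B0, v0 ∈ B0 → same block

bisimilar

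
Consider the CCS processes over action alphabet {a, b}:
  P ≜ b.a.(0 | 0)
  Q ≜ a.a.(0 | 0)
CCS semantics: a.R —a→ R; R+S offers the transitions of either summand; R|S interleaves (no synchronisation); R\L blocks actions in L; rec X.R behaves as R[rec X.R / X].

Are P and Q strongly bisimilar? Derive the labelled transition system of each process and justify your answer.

P's transition system — 3 states:
  m0 = b.a.(0 | 0) :: =b=> m1
  m1 = a.(0 | 0) :: =a=> m2
  m2 = 0 | 0 :: ∅
Q's transition system — 3 states:
  n0 = a.a.(0 | 0) :: =a=> n1
  n1 = a.(0 | 0) :: =a=> n2
  n2 = 0 | 0 :: ∅
Partition-refinement fixed point:
  B0 = {m0}
  B1 = {m1, n1}
  B2 = {m2, n2}
  B3 = {n0}
m0 ∈ B0, n0 ∈ B3 → different blocks

P ≁ Q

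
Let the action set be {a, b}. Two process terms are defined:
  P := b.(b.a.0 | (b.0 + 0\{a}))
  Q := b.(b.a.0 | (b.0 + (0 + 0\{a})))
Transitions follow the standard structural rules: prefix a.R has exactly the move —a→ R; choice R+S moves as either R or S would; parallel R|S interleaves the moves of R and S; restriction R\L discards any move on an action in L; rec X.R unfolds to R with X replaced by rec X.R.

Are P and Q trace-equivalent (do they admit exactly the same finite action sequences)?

P's transition system — 7 states:
  s0 = b.(b.a.0 | (b.0 + 0\{a})) has moves ··b··> s1
  s1 = b.a.0 | (b.0 + 0\{a}) has moves ··b··> s2, ··b··> s3
  s2 = a.0 | (b.0 + 0\{a}) has moves ··a··> s4, ··b··> s5
  s3 = b.a.0 | 0 has moves ··b··> s5
  s4 = 0 | (b.0 + 0\{a}) has moves ··b··> s6
  s5 = a.0 | 0 has moves ··a··> s6
  s6 = 0 | 0 has moves (no moves)
Q's transition system — 7 states:
  t0 = b.(b.a.0 | (b.0 + (0 + 0\{a}))) has moves ··b··> t1
  t1 = b.a.0 | (b.0 + (0 + 0\{a})) has moves ··b··> t2, ··b··> t3
  t2 = a.0 | (b.0 + (0 + 0\{a})) has moves ··a··> t4, ··b··> t5
  t3 = b.a.0 | 0 has moves ··b··> t5
  t4 = 0 | (b.0 + (0 + 0\{a})) has moves ··b··> t6
  t5 = a.0 | 0 has moves ··a··> t6
  t6 = 0 | 0 has moves (no moves)
Partition-refinement fixed point:
  B0 = {s0, t0}
  B1 = {s1, t1}
  B2 = {s3, t3}
  B3 = {s5, t5}
  B4 = {s6, t6}
  B5 = {s2, t2}
  B6 = {s4, t4}
s0 ∈ B0, t0 ∈ B0 → same block
Bisimilar ⇒ trace-equivalent.

trace-equivalent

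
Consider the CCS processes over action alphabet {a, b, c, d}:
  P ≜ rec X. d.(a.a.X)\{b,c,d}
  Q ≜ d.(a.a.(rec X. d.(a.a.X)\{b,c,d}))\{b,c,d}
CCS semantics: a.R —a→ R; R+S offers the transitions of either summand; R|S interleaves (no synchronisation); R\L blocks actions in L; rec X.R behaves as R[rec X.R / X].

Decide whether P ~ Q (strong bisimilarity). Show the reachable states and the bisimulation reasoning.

YES

Reachable graph of P (4 states):
  s0 = rec X. d.(a.a.X)\{b,c,d} has moves —d→ s1
  s1 = (a.a.(rec X. d.(a.a.X)\{b,c,d}))\{b,c,d} has moves —a→ s2
  s2 = (a.(rec X. d.(a.a.X)\{b,c,d}))\{b,c,d} has moves —a→ s3
  s3 = (rec X. d.(a.a.X)\{b,c,d})\{b,c,d} has moves stopped
Reachable graph of Q (4 states):
  t0 = d.(a.a.(rec X. d.(a.a.X)\{b,c,d}))\{b,c,d} has moves —d→ t1
  t1 = (a.a.(rec X. d.(a.a.X)\{b,c,d}))\{b,c,d} has moves —a→ t2
  t2 = (a.(rec X. d.(a.a.X)\{b,c,d}))\{b,c,d} has moves —a→ t3
  t3 = (rec X. d.(a.a.X)\{b,c,d})\{b,c,d} has moves stopped
Partition-refinement fixed point:
  B0 = {s0, t0}
  B1 = {s1, t1}
  B2 = {s2, t2}
  B3 = {s3, t3}
s0 ∈ B0, t0 ∈ B0 → same block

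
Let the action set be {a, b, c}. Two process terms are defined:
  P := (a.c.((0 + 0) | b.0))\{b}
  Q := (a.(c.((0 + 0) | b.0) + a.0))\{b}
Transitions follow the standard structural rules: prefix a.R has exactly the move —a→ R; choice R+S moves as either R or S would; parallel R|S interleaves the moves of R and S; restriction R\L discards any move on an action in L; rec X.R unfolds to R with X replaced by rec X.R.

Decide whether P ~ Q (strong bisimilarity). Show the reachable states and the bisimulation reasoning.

P ≁ Q

P's transition system — 3 states:
  s0 = (a.c.((0 + 0) | b.0))\{b} | —a→ s1
  s1 = (c.((0 + 0) | b.0))\{b} | —c→ s2
  s2 = ((0 + 0) | b.0)\{b} | deadlocked
Q's transition system — 4 states:
  t0 = (a.(c.((0 + 0) | b.0) + a.0))\{b} | —a→ t1
  t1 = (c.((0 + 0) | b.0) + a.0)\{b} | —a→ t2, —c→ t3
  t2 = 0\{b} | deadlocked
  t3 = ((0 + 0) | b.0)\{b} | deadlocked
Bisimilarity quotient blocks:
  B0 = {s0}
  B1 = {s1}
  B2 = {s2, t2, t3}
  B3 = {t0}
  B4 = {t1}
s0 ∈ B0, t0 ∈ B3 → different blocks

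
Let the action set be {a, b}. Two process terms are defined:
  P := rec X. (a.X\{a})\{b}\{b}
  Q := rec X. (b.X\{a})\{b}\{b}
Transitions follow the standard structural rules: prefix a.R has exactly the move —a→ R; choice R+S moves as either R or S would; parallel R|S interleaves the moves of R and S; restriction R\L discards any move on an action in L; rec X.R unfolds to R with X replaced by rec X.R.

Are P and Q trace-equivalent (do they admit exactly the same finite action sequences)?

Reachable graph of P (2 states):
  m0 = rec X. (a.X\{a})\{b}\{b} | ··a··> m1
  m1 = (rec X. (a.X\{a})\{b}\{b})\{a}\{b}\{b} | deadlocked
Reachable graph of Q (1 states):
  n0 = rec X. (b.X\{a})\{b}\{b} | deadlocked
Trace ⟨a⟩ through P, begin at {m0}:
  step 1 (a): {m1}
  — P admits the full trace.
Trace ⟨a⟩ through Q, begin at {n0}:
  step 1 (a): ∅ (Q stuck)

traces(P) ≠ traces(Q) — witness ⟨a⟩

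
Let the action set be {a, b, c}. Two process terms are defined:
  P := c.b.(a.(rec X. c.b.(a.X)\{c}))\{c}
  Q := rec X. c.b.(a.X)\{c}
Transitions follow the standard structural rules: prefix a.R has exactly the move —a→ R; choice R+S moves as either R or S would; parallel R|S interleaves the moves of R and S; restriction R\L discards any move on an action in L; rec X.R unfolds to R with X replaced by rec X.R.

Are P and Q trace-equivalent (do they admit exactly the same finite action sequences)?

trace-equivalent

Reachable graph of P (4 states):
  s0 = c.b.(a.(rec X. c.b.(a.X)\{c}))\{c} has moves --c--▸ s1
  s1 = b.(a.(rec X. c.b.(a.X)\{c}))\{c} has moves --b--▸ s2
  s2 = (a.(rec X. c.b.(a.X)\{c}))\{c} has moves --a--▸ s3
  s3 = (rec X. c.b.(a.X)\{c})\{c} has moves deadlocked
Reachable graph of Q (4 states):
  t0 = rec X. c.b.(a.X)\{c} has moves --c--▸ t1
  t1 = b.(a.(rec X. c.b.(a.X)\{c}))\{c} has moves --b--▸ t2
  t2 = (a.(rec X. c.b.(a.X)\{c}))\{c} has moves --a--▸ t3
  t3 = (rec X. c.b.(a.X)\{c})\{c} has moves deadlocked
Coarsest stable partition (strong bisimilarity classes):
  B0 = {s0, t0}
  B1 = {s1, t1}
  B2 = {s2, t2}
  B3 = {s3, t3}
s0 ∈ B0, t0 ∈ B0 → same block
Bisimilar ⇒ trace-equivalent.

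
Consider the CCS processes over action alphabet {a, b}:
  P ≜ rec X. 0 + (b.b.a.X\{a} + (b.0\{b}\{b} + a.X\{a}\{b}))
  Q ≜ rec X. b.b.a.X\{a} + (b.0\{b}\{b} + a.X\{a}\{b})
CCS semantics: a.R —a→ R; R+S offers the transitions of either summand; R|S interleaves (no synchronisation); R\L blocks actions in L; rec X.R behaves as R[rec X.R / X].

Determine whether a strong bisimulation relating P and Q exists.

bisimilar

LTS(P): 9 reachable states
  s0 = rec X. 0 + (b.b.a.X\{a} + (b.0\{b}\{b} + a.X\{a}\{b})) → ··a··> s1, ··b··> s2, ··b··> s3
  s1 = (rec X. 0 + (b.b.a.X\{a} + (b.0\{b}\{b} + a.X\{a}\{b})))\{a}\{b} → (no moves)
  s2 = 0\{b}\{b} → (no moves)
  s3 = b.a.(rec X. 0 + (b.b.a.X\{a} + (b.0\{b}\{b} + a.X\{a}\{b})))\{a} → ··b··> s4
  s4 = a.(rec X. 0 + (b.b.a.X\{a} + (b.0\{b}\{b} + a.X\{a}\{b})))\{a} → ··a··> s5
  s5 = (rec X. 0 + (b.b.a.X\{a} + (b.0\{b}\{b} + a.X\{a}\{b})))\{a} → ··b··> s6, ··b··> s7
  s6 = (b.a.(rec X. 0 + (b.b.a.X\{a} + (b.0\{b}\{b} + a.X\{a}\{b})))\{a})\{a} → ··b··> s8
  s7 = 0\{b}\{b}\{a} → (no moves)
  s8 = (a.(rec X. 0 + (b.b.a.X\{a} + (b.0\{b}\{b} + a.X\{a}\{b})))\{a})\{a} → (no moves)
LTS(Q): 9 reachable states
  t0 = rec X. b.b.a.X\{a} + (b.0\{b}\{b} + a.X\{a}\{b}) → ··a··> t1, ··b··> t2, ··b··> t3
  t1 = (rec X. b.b.a.X\{a} + (b.0\{b}\{b} + a.X\{a}\{b}))\{a}\{b} → (no moves)
  t2 = 0\{b}\{b} → (no moves)
  t3 = b.a.(rec X. b.b.a.X\{a} + (b.0\{b}\{b} + a.X\{a}\{b}))\{a} → ··b··> t4
  t4 = a.(rec X. b.b.a.X\{a} + (b.0\{b}\{b} + a.X\{a}\{b}))\{a} → ··a··> t5
  t5 = (rec X. b.b.a.X\{a} + (b.0\{b}\{b} + a.X\{a}\{b}))\{a} → ··b··> t6, ··b··> t7
  t6 = (b.a.(rec X. b.b.a.X\{a} + (b.0\{b}\{b} + a.X\{a}\{b}))\{a})\{a} → ··b··> t8
  t7 = 0\{b}\{b}\{a} → (no moves)
  t8 = (a.(rec X. b.b.a.X\{a} + (b.0\{b}\{b} + a.X\{a}\{b}))\{a})\{a} → (no moves)
Bisimilarity quotient blocks:
  B0 = {s0, t0}
  B1 = {s1, s2, s7, s8, t1, t2, t7, t8}
  B2 = {s3, t3}
  B3 = {s4, t4}
  B4 = {s5, t5}
  B5 = {s6, t6}
s0 ∈ B0, t0 ∈ B0 → same block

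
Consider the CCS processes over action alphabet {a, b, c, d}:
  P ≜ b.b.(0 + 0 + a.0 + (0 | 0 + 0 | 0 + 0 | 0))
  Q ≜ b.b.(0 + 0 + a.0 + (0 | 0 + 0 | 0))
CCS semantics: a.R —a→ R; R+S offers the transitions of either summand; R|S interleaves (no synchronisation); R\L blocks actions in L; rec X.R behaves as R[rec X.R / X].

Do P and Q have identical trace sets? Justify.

trace-equivalent

LTS(P): 4 reachable states
  s0 = b.b.(0 + 0 + a.0 + (0 | 0 + 0 | 0 + 0 | 0)) ⊢ --b--▸ s1
  s1 = b.(0 + 0 + a.0 + (0 | 0 + 0 | 0 + 0 | 0)) ⊢ --b--▸ s2
  s2 = 0 + 0 + a.0 + (0 | 0 + 0 | 0 + 0 | 0) ⊢ --a--▸ s3
  s3 = 0 ⊢ ∅
LTS(Q): 4 reachable states
  t0 = b.b.(0 + 0 + a.0 + (0 | 0 + 0 | 0)) ⊢ --b--▸ t1
  t1 = b.(0 + 0 + a.0 + (0 | 0 + 0 | 0)) ⊢ --b--▸ t2
  t2 = 0 + 0 + a.0 + (0 | 0 + 0 | 0) ⊢ --a--▸ t3
  t3 = 0 ⊢ ∅
Coarsest stable partition (strong bisimilarity classes):
  B0 = {s0, t0}
  B1 = {s1, t1}
  B2 = {s2, t2}
  B3 = {s3, t3}
s0 ∈ B0, t0 ∈ B0 → same block
Bisimilar ⇒ trace-equivalent.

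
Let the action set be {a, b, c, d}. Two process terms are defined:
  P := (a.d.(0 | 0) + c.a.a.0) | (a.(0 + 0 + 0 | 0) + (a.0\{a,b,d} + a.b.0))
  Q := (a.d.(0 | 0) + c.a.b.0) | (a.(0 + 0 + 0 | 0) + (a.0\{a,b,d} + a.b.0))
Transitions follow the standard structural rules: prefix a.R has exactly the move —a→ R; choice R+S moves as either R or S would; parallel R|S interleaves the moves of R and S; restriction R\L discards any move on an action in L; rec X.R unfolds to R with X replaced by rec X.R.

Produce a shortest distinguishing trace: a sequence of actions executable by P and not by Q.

LTS(P): 30 reachable states
  p0 = (a.d.(0 | 0) + c.a.a.0) | (a.(0 + 0 + 0 | 0) + (a.0\{a,b,d} + a.b.0)) → --a--▸ p1, --a--▸ p2, --a--▸ p3, --a--▸ p4, --c--▸ p5
  p1 = (a.d.(0 | 0) + c.a.a.0) | (0 + 0 + 0 | 0) → --a--▸ p6, --c--▸ p7
  p2 = (a.d.(0 | 0) + c.a.a.0) | 0\{a,b,d} → --a--▸ p8, --c--▸ p9
  p3 = (a.d.(0 | 0) + c.a.a.0) | b.0 → --a--▸ p10, --b--▸ p11, --c--▸ p12
  p4 = d.(0 | 0) | (a.(0 + 0 + 0 | 0) + (a.0\{a,b,d} + a.b.0)) → --a--▸ p10, --a--▸ p6, --a--▸ p8, --d--▸ p13
  p5 = a.a.0 | (a.(0 + 0 + 0 | 0) + (a.0\{a,b,d} + a.b.0)) → --a--▸ p12, --a--▸ p14, --a--▸ p7, --a--▸ p9
  p6 = d.(0 | 0) | (0 + 0 + 0 | 0) → --d--▸ p15
  p7 = a.a.0 | (0 + 0 + 0 | 0) → --a--▸ p16
  p8 = d.(0 | 0) | 0\{a,b,d} → --d--▸ p17
  p9 = a.a.0 | 0\{a,b,d} → --a--▸ p18
  p10 = d.(0 | 0) | b.0 → --b--▸ p19, --d--▸ p20
  p11 = (a.d.(0 | 0) + c.a.a.0) | 0 → --a--▸ p19, --c--▸ p21
  p12 = a.a.0 | b.0 → --a--▸ p22, --b--▸ p21
  p13 = 0 | 0 | (a.(0 + 0 + 0 | 0) + (a.0\{a,b,d} + a.b.0)) → --a--▸ p15, --a--▸ p17, --a--▸ p20
  p14 = a.0 | (a.(0 + 0 + 0 | 0) + (a.0\{a,b,d} + a.b.0)) → --a--▸ p16, --a--▸ p18, --a--▸ p22, --a--▸ p23
  p15 = 0 | 0 | (0 + 0 + 0 | 0) → (no moves)
  p16 = a.0 | (0 + 0 + 0 | 0) → --a--▸ p24
  p17 = 0 | 0 | 0\{a,b,d} → (no moves)
  p18 = a.0 | 0\{a,b,d} → --a--▸ p25
  p19 = d.(0 | 0) | 0 → --d--▸ p26
  p20 = 0 | 0 | b.0 → --b--▸ p26
  p21 = a.a.0 | 0 → --a--▸ p27
  p22 = a.0 | b.0 → --a--▸ p28, --b--▸ p27
  p23 = 0 | (a.(0 + 0 + 0 | 0) + (a.0\{a,b,d} + a.b.0)) → --a--▸ p24, --a--▸ p25, --a--▸ p28
  p24 = 0 | (0 + 0 + 0 | 0) → (no moves)
  p25 = 0 | 0\{a,b,d} → (no moves)
  p26 = 0 | 0 | 0 → (no moves)
  p27 = a.0 | 0 → --a--▸ p29
  p28 = 0 | b.0 → --b--▸ p29
  p29 = 0 | 0 → (no moves)
LTS(Q): 30 reachable states
  q0 = (a.d.(0 | 0) + c.a.b.0) | (a.(0 + 0 + 0 | 0) + (a.0\{a,b,d} + a.b.0)) → --a--▸ q1, --a--▸ q2, --a--▸ q3, --a--▸ q4, --c--▸ q5
  q1 = (a.d.(0 | 0) + c.a.b.0) | (0 + 0 + 0 | 0) → --a--▸ q6, --c--▸ q7
  q2 = (a.d.(0 | 0) + c.a.b.0) | 0\{a,b,d} → --a--▸ q8, --c--▸ q9
  q3 = (a.d.(0 | 0) + c.a.b.0) | b.0 → --a--▸ q10, --b--▸ q11, --c--▸ q12
  q4 = d.(0 | 0) | (a.(0 + 0 + 0 | 0) + (a.0\{a,b,d} + a.b.0)) → --a--▸ q10, --a--▸ q6, --a--▸ q8, --d--▸ q13
  q5 = a.b.0 | (a.(0 + 0 + 0 | 0) + (a.0\{a,b,d} + a.b.0)) → --a--▸ q12, --a--▸ q14, --a--▸ q7, --a--▸ q9
  q6 = d.(0 | 0) | (0 + 0 + 0 | 0) → --d--▸ q15
  q7 = a.b.0 | (0 + 0 + 0 | 0) → --a--▸ q16
  q8 = d.(0 | 0) | 0\{a,b,d} → --d--▸ q17
  q9 = a.b.0 | 0\{a,b,d} → --a--▸ q18
  q10 = d.(0 | 0) | b.0 → --b--▸ q19, --d--▸ q20
  q11 = (a.d.(0 | 0) + c.a.b.0) | 0 → --a--▸ q19, --c--▸ q21
  q12 = a.b.0 | b.0 → --a--▸ q22, --b--▸ q21
  q13 = 0 | 0 | (a.(0 + 0 + 0 | 0) + (a.0\{a,b,d} + a.b.0)) → --a--▸ q15, --a--▸ q17, --a--▸ q20
  q14 = b.0 | (a.(0 + 0 + 0 | 0) + (a.0\{a,b,d} + a.b.0)) → --a--▸ q16, --a--▸ q18, --a--▸ q22, --b--▸ q23
  q15 = 0 | 0 | (0 + 0 + 0 | 0) → (no moves)
  q16 = b.0 | (0 + 0 + 0 | 0) → --b--▸ q24
  q17 = 0 | 0 | 0\{a,b,d} → (no moves)
  q18 = b.0 | 0\{a,b,d} → --b--▸ q25
  q19 = d.(0 | 0) | 0 → --d--▸ q26
  q20 = 0 | 0 | b.0 → --b--▸ q26
  q21 = a.b.0 | 0 → --a--▸ q27
  q22 = b.0 | b.0 → --b--▸ q27, --b--▸ q28
  q23 = 0 | (a.(0 + 0 + 0 | 0) + (a.0\{a,b,d} + a.b.0)) → --a--▸ q24, --a--▸ q25, --a--▸ q28
  q24 = 0 | (0 + 0 + 0 | 0) → (no moves)
  q25 = 0 | 0\{a,b,d} → (no moves)
  q26 = 0 | 0 | 0 → (no moves)
  q27 = b.0 | 0 → --b--▸ q29
  q28 = 0 | b.0 → --b--▸ q29
  q29 = 0 | 0 → (no moves)
Executing acaa from P (initial set {p0}):
  step 1 (a): {p1, p2, p3, p4}
  step 2 (c): {p12, p7, p9}
  step 3 (a): {p16, p18, p22}
  step 4 (a): {p24, p25, p28}
  — P admits the full trace.
Executing acaa from Q (initial set {q0}):
  step 1 (a): {q1, q2, q3, q4}
  step 2 (c): {q12, q7, q9}
  step 3 (a): {q16, q18, q22}
  step 4 (a): ∅  — Q cannot continue

acaa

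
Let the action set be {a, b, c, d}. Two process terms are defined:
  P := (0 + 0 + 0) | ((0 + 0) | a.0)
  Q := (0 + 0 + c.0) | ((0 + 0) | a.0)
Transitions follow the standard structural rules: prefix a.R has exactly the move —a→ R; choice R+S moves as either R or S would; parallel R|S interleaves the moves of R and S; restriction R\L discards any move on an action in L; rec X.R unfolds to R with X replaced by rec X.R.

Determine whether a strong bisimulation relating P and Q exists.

NO

Reachable graph of P (2 states):
  s0 = (0 + 0 + 0) | ((0 + 0) | a.0) has moves --a--▸ s1
  s1 = (0 + 0 + 0) | ((0 + 0) | 0) has moves deadlocked
Reachable graph of Q (4 states):
  t0 = (0 + 0 + c.0) | ((0 + 0) | a.0) has moves --a--▸ t1, --c--▸ t2
  t1 = (0 + 0 + c.0) | ((0 + 0) | 0) has moves --c--▸ t3
  t2 = 0 | ((0 + 0) | a.0) has moves --a--▸ t3
  t3 = 0 | ((0 + 0) | 0) has moves deadlocked
Coarsest stable partition (strong bisimilarity classes):
  B0 = {s0, t2}
  B1 = {s1, t3}
  B2 = {t0}
  B3 = {t1}
s0 ∈ B0, t0 ∈ B2 → different blocks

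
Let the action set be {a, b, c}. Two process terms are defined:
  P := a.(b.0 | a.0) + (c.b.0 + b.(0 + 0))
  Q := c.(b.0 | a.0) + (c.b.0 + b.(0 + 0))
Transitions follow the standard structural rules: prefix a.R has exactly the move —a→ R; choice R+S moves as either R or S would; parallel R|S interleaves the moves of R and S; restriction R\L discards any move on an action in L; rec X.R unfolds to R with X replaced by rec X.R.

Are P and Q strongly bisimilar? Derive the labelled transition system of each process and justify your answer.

LTS(P): 8 reachable states
  m0 = a.(b.0 | a.0) + (c.b.0 + b.(0 + 0)) :: --a--▸ m1, --b--▸ m2, --c--▸ m3
  m1 = b.0 | a.0 :: --a--▸ m4, --b--▸ m5
  m2 = 0 + 0 :: ·
  m3 = b.0 :: --b--▸ m6
  m4 = b.0 | 0 :: --b--▸ m7
  m5 = 0 | a.0 :: --a--▸ m7
  m6 = 0 :: ·
  m7 = 0 | 0 :: ·
LTS(Q): 8 reachable states
  n0 = c.(b.0 | a.0) + (c.b.0 + b.(0 + 0)) :: --b--▸ n1, --c--▸ n2, --c--▸ n3
  n1 = 0 + 0 :: ·
  n2 = b.0 :: --b--▸ n4
  n3 = b.0 | a.0 :: --a--▸ n5, --b--▸ n6
  n4 = 0 :: ·
  n5 = b.0 | 0 :: --b--▸ n7
  n6 = 0 | a.0 :: --a--▸ n7
  n7 = 0 | 0 :: ·
Coarsest stable partition (strong bisimilarity classes):
  B0 = {m0}
  B1 = {m1, n3}
  B2 = {m5, n6}
  B3 = {m2, m6, m7, n1, n4, n7}
  B4 = {m3, m4, n2, n5}
  B5 = {n0}
m0 ∈ B0, n0 ∈ B5 → different blocks

NO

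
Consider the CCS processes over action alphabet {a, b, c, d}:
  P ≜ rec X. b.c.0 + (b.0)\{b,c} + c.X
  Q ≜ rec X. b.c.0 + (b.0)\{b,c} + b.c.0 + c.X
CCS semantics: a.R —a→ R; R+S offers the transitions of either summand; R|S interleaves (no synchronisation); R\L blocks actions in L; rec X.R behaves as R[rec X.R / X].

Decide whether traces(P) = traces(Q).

YES

P's transition system — 3 states:
  u0 = rec X. b.c.0 + (b.0)\{b,c} + c.X ⊢ ··b··> u1, ··c··> u0
  u1 = c.0 ⊢ ··c··> u2
  u2 = 0 ⊢ ∅
Q's transition system — 3 states:
  v0 = rec X. b.c.0 + (b.0)\{b,c} + b.c.0 + c.X ⊢ ··b··> v1, ··c··> v0
  v1 = c.0 ⊢ ··c··> v2
  v2 = 0 ⊢ ∅
Coarsest stable partition (strong bisimilarity classes):
  B0 = {u0, v0}
  B1 = {u1, v1}
  B2 = {u2, v2}
u0 ∈ B0, v0 ∈ B0 → same block
Bisimilar ⇒ trace-equivalent.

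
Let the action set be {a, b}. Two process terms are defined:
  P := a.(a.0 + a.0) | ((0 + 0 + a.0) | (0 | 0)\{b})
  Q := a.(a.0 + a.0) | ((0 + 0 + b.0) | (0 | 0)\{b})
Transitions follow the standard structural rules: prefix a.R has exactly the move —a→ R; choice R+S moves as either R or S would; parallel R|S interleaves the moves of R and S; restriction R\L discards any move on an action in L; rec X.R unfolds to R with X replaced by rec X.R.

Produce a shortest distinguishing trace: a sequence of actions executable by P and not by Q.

LTS(P): 6 reachable states
  m0 = a.(a.0 + a.0) | ((0 + 0 + a.0) | (0 | 0)\{b}) :: =a=> m1, =a=> m2
  m1 = (a.0 + a.0) | ((0 + 0 + a.0) | (0 | 0)\{b}) :: =a=> m3, =a=> m4
  m2 = a.(a.0 + a.0) | (0 | (0 | 0)\{b}) :: =a=> m3
  m3 = (a.0 + a.0) | (0 | (0 | 0)\{b}) :: =a=> m5
  m4 = 0 | ((0 + 0 + a.0) | (0 | 0)\{b}) :: =a=> m5
  m5 = 0 | (0 | (0 | 0)\{b}) :: ∅
LTS(Q): 6 reachable states
  n0 = a.(a.0 + a.0) | ((0 + 0 + b.0) | (0 | 0)\{b}) :: =a=> n1, =b=> n2
  n1 = (a.0 + a.0) | ((0 + 0 + b.0) | (0 | 0)\{b}) :: =a=> n3, =b=> n4
  n2 = a.(a.0 + a.0) | (0 | (0 | 0)\{b}) :: =a=> n4
  n3 = 0 | ((0 + 0 + b.0) | (0 | 0)\{b}) :: =b=> n5
  n4 = (a.0 + a.0) | (0 | (0 | 0)\{b}) :: =a=> n5
  n5 = 0 | (0 | (0 | 0)\{b}) :: ∅
Run σ = ⟨aaa⟩ on P: start {m0}
  after a @ step 1: {m1, m2}
  after a @ step 2: {m3, m4}
  after a @ step 3: {m5}
  ✓ P
Run σ = ⟨aaa⟩ on Q: start {n0}
  after a @ step 1: {n1}
  after a @ step 2: {n3}
  after a @ step 3: no successor for Q

aaa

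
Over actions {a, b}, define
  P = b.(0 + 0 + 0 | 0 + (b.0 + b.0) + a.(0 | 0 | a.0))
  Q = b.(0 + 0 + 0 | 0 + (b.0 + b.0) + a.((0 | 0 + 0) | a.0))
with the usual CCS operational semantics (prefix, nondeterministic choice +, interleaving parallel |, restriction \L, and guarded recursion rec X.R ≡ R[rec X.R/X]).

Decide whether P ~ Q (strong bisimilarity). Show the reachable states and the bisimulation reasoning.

Reachable graph of P (5 states):
  u0 = b.(0 + 0 + 0 | 0 + (b.0 + b.0) + a.(0 | 0 | a.0)) → =b=> u1
  u1 = 0 + 0 + 0 | 0 + (b.0 + b.0) + a.(0 | 0 | a.0) → =a=> u2, =b=> u3
  u2 = 0 | 0 | a.0 → =a=> u4
  u3 = 0 → ·
  u4 = 0 | 0 | 0 → ·
Reachable graph of Q (5 states):
  v0 = b.(0 + 0 + 0 | 0 + (b.0 + b.0) + a.((0 | 0 + 0) | a.0)) → =b=> v1
  v1 = 0 + 0 + 0 | 0 + (b.0 + b.0) + a.((0 | 0 + 0) | a.0) → =a=> v2, =b=> v3
  v2 = (0 | 0 + 0) | a.0 → =a=> v4
  v3 = 0 → ·
  v4 = (0 | 0 + 0) | 0 → ·
Coarsest stable partition (strong bisimilarity classes):
  B0 = {u0, v0}
  B1 = {u1, v1}
  B2 = {u2, v2}
  B3 = {u3, u4, v3, v4}
u0 ∈ B0, v0 ∈ B0 → same block

bisimilar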